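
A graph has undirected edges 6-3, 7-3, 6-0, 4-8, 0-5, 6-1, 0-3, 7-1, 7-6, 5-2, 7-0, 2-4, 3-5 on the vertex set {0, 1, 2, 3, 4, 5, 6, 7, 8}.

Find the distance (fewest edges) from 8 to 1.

6

Distance 0: 8.
Distance 1: 4.
Distance 2: 2.
Distance 3: 5.
Distance 4: 0, 3.
Distance 5: 6, 7.
Distance 6: 1 — contains 1.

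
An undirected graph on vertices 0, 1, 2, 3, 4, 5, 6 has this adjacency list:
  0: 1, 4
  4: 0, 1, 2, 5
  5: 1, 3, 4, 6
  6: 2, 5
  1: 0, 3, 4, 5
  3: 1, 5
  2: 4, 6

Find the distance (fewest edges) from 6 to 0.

3

Distance 0: 6.
Distance 1: 2, 5.
Distance 2: 1, 3, 4.
Distance 3: 0 — contains 0.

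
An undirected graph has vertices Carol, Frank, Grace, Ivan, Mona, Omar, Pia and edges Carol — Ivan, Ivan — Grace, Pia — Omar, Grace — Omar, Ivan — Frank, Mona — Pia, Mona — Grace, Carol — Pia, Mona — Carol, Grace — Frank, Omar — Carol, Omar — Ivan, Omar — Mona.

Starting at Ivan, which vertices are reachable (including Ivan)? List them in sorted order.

Start at Ivan.
Its neighbours: Carol, Frank, Grace, Omar.
Then their neighbours: Mona, Pia.
Every vertex is now reached.

Carol, Frank, Grace, Ivan, Mona, Omar, Pia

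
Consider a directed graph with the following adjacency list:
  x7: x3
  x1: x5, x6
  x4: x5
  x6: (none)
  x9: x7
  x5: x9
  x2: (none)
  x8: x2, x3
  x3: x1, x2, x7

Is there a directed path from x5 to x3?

Explore from x5.
Distance 1: reach x9.
Distance 2: reach x7.
Distance 3: reach x3.
Found x3.

Yes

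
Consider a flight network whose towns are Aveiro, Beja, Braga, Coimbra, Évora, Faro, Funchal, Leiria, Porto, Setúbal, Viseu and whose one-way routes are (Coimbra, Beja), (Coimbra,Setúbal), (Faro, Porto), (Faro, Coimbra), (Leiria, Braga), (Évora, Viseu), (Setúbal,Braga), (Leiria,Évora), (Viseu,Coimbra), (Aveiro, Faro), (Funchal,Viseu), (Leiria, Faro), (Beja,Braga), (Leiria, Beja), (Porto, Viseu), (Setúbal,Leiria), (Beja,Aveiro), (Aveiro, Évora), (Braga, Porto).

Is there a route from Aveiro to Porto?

Yes

Explore from Aveiro.
Distance 1: reach Évora, Faro.
Distance 2: reach Coimbra, Porto, Viseu.
Found Porto.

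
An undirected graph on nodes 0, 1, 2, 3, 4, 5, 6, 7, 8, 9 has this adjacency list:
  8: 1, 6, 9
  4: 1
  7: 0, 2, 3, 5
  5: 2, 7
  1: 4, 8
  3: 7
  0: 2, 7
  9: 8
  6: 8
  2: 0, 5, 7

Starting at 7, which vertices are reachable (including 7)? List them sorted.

Start at 7.
Its neighbours: 0, 2, 3, 5.
Nothing further is reachable.

0, 2, 3, 5, 7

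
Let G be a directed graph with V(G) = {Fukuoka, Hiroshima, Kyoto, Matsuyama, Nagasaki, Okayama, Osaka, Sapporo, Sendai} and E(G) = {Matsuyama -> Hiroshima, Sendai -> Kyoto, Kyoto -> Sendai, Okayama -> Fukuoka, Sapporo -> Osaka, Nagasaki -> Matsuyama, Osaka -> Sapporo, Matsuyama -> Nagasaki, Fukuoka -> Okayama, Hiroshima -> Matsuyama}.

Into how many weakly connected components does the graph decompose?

4

From Fukuoka: component {Fukuoka, Okayama}.
From Hiroshima: component {Hiroshima, Matsuyama, Nagasaki}.
From Kyoto: component {Kyoto, Sendai}.
From Osaka: component {Osaka, Sapporo}.
That's 4 components.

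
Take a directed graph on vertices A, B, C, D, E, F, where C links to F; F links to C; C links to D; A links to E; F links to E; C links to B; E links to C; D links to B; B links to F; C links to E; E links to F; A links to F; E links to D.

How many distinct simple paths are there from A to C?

A→E→C
A→E→D→B→F→C
A→E→F→C
A→F→C
A→F→E→C

5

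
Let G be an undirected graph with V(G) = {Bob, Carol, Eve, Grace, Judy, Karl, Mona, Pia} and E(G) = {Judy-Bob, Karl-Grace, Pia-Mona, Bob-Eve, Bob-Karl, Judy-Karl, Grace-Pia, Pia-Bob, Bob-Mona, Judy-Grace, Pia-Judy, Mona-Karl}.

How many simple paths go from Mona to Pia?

Mona–Bob–Judy–Grace–Pia
Mona–Bob–Judy–Karl–Grace–Pia
Mona–Bob–Judy–Pia
Mona–Bob–Karl–Grace–Judy–Pia
Mona–Bob–Karl–Grace–Pia
Mona–Bob–Karl–Judy–Grace–Pia
Mona–Bob–Karl–Judy–Pia
Mona–Bob–Pia
... and 10 more.

18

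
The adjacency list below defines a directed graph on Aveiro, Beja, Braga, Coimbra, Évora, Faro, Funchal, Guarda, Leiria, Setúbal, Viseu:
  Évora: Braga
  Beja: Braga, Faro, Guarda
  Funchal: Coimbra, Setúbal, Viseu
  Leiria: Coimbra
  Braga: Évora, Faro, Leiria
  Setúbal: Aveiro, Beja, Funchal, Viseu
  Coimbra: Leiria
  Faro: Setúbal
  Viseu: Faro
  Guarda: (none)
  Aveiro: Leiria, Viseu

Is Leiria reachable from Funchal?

Yes

Explore from Funchal.
Distance 1: reach Coimbra, Setúbal, Viseu.
Distance 2: reach Aveiro, Beja, Faro, Leiria.
Found Leiria.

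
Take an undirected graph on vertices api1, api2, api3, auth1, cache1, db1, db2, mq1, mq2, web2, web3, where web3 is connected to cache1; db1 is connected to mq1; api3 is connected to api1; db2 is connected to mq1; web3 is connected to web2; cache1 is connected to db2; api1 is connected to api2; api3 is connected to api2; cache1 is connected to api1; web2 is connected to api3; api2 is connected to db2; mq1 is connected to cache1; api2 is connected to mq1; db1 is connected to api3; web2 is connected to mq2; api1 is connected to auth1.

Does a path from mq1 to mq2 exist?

Yes

Explore from mq1.
Distance 1: reach api2, cache1, db1, db2.
Distance 2: reach api1, api3, web3.
Distance 3: reach auth1, web2.
Distance 4: reach mq2.
Found mq2.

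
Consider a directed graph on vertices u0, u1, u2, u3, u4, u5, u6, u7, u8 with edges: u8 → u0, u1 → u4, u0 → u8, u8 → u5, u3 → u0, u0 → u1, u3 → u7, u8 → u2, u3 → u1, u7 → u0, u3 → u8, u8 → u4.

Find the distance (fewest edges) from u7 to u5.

Distance 0: u7.
Distance 1: u0.
Distance 2: u1, u8.
Distance 3: u2, u4, u5 — contains u5.

3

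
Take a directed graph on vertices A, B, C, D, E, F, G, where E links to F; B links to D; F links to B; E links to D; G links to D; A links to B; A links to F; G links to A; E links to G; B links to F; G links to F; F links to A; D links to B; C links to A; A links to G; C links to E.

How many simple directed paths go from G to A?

G→A
G→D→B→F→A
G→F→A

3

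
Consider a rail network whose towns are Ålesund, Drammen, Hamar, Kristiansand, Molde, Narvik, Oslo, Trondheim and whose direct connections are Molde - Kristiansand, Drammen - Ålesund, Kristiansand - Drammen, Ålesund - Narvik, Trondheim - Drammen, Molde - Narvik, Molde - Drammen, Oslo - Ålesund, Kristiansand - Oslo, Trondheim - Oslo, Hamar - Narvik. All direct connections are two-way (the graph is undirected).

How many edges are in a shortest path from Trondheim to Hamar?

Distance 0: Trondheim.
Distance 1: Drammen, Oslo.
Distance 2: Ålesund, Kristiansand, Molde.
Distance 3: Narvik.
Distance 4: Hamar — contains Hamar.

4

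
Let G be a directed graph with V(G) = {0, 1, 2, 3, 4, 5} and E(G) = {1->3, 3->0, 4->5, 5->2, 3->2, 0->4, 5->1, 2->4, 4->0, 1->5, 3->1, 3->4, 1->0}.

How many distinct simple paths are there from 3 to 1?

4

3→0→4→5→1
3→1
3→2→4→5→1
3→4→5→1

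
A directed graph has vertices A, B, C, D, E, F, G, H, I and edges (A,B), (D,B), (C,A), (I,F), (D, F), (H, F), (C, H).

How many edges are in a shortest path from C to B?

2

Distance 0: C.
Distance 1: A, H.
Distance 2: B, F — contains B.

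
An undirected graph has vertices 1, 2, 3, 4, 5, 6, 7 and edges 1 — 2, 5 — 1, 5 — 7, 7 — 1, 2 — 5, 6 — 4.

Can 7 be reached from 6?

No

Explore from 6.
Distance 1: reach 4.
The search is exhausted without reaching 7; it lies in a different component.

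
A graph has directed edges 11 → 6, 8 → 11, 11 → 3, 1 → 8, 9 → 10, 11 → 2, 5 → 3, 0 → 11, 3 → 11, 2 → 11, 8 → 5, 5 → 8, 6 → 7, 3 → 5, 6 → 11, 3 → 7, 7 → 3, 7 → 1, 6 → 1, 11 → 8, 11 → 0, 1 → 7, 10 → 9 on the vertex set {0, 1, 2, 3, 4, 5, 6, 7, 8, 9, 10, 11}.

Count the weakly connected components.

From 0: component {0, 1, 2, 3, 5, 6, 7, 8, 11}.
From 4: component {4}.
From 9: component {9, 10}.
That's 3 components.

3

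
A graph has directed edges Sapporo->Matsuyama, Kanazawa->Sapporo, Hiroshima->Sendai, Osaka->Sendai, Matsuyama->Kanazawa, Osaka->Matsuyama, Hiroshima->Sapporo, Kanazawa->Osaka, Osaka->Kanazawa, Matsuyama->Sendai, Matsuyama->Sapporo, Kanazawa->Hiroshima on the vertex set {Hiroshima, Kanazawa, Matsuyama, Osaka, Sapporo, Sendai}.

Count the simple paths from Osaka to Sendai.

6

Osaka→Kanazawa→Hiroshima→Sapporo→Matsuyama→Sendai
Osaka→Kanazawa→Hiroshima→Sendai
Osaka→Kanazawa→Sapporo→Matsuyama→Sendai
Osaka→Matsuyama→Kanazawa→Hiroshima→Sendai
Osaka→Matsuyama→Sendai
Osaka→Sendai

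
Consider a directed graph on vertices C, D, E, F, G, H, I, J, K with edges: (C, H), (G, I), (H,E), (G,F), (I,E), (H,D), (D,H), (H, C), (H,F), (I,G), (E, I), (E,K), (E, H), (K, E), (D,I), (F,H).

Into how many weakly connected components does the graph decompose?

From C: component {C, D, E, F, G, H, I, K}.
From J: component {J}.
That's 2 components.

2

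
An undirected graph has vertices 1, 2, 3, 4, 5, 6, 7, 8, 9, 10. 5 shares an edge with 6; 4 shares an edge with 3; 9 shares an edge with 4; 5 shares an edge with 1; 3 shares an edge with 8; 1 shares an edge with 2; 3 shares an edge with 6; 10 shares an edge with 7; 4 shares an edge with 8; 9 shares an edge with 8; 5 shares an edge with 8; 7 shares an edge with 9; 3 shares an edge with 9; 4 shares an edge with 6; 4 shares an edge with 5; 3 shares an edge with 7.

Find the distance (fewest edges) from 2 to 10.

6

Distance 0: 2.
Distance 1: 1.
Distance 2: 5.
Distance 3: 4, 6, 8.
Distance 4: 3, 9.
Distance 5: 7.
Distance 6: 10 — contains 10.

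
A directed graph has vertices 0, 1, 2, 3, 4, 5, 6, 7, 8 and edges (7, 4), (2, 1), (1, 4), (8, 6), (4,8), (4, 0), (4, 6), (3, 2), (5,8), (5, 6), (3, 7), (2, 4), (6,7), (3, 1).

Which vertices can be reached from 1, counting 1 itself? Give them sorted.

0, 1, 4, 6, 7, 8

Start at 1.
Its neighbours: 4.
Then their neighbours: 0, 6, 8.
Then next layer: 7.
Nothing further is reachable.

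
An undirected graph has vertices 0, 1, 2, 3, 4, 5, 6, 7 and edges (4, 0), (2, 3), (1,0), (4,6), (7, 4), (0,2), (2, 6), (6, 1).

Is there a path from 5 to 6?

5 has no edges, so nothing is reachable from it.

No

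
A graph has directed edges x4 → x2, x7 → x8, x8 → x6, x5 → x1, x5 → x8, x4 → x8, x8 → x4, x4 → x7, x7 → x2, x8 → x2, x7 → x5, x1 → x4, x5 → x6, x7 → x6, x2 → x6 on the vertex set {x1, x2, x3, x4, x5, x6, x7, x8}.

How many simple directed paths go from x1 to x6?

10

x1→x4→x2→x6
x1→x4→x7→x2→x6
x1→x4→x7→x5→x6
x1→x4→x7→x5→x8→x2→x6
x1→x4→x7→x5→x8→x6
x1→x4→x7→x6
x1→x4→x7→x8→x2→x6
x1→x4→x7→x8→x6
x1→x4→x8→x2→x6
x1→x4→x8→x6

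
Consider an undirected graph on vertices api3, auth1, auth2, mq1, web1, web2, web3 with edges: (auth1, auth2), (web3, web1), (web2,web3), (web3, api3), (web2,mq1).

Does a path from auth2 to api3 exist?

Explore from auth2.
Distance 1: reach auth1.
The search is exhausted without reaching api3; it lies in a different component.

No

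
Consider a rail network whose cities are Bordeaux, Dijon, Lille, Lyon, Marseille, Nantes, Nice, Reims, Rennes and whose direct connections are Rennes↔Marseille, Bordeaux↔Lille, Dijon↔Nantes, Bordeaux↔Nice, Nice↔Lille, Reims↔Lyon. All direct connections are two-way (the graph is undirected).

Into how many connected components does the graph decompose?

From Bordeaux: component {Bordeaux, Lille, Nice}.
From Dijon: component {Dijon, Nantes}.
From Lyon: component {Lyon, Reims}.
From Marseille: component {Marseille, Rennes}.
That's 4 components.

4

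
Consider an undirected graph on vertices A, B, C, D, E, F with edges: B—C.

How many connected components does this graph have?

5

From A: component {A}.
From B: component {B, C}.
From D: component {D}.
From E: component {E}.
From F: component {F}.
That's 5 components.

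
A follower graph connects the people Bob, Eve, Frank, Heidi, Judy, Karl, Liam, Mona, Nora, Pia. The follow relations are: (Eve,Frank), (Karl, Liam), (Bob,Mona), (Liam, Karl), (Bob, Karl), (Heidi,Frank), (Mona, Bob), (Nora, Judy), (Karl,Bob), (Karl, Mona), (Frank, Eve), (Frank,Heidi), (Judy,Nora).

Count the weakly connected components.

4

From Bob: component {Bob, Karl, Liam, Mona}.
From Eve: component {Eve, Frank, Heidi}.
From Judy: component {Judy, Nora}.
From Pia: component {Pia}.
That's 4 components.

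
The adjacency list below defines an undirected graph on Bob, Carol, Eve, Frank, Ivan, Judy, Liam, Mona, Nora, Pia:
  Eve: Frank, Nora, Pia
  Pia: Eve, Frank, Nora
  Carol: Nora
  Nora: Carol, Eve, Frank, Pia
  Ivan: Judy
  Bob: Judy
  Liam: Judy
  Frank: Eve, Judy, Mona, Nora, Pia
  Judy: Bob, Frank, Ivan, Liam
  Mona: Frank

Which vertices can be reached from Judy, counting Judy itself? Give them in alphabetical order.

Bob, Carol, Eve, Frank, Ivan, Judy, Liam, Mona, Nora, Pia

Start at Judy.
Its neighbours: Bob, Frank, Ivan, Liam.
Then their neighbours: Eve, Mona, Nora, Pia.
Then next layer: Carol.
Every vertex is now reached.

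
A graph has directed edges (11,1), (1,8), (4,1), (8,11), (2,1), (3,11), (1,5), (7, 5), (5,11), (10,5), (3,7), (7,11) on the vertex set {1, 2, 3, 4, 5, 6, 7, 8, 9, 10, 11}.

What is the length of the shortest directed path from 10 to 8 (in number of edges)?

Distance 0: 10.
Distance 1: 5.
Distance 2: 11.
Distance 3: 1.
Distance 4: 8 — contains 8.

4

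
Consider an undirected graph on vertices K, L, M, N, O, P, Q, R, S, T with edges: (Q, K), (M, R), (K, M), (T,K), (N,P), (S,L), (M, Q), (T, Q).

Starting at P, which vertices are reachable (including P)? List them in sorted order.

Start at P.
Its neighbours: N.
Nothing further is reachable.

N, P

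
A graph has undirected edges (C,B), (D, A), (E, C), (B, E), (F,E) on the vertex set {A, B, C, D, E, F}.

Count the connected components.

2

From A: component {A, D}.
From B: component {B, C, E, F}.
That's 2 components.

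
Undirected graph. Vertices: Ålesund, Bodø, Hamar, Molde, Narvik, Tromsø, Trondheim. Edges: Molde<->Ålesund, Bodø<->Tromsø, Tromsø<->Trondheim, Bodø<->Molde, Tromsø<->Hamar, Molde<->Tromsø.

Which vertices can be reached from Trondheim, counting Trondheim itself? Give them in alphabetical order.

Start at Trondheim.
Its neighbours: Tromsø.
Then their neighbours: Bodø, Hamar, Molde.
Then next layer: Ålesund.
Nothing further is reachable.

Ålesund, Bodø, Hamar, Molde, Tromsø, Trondheim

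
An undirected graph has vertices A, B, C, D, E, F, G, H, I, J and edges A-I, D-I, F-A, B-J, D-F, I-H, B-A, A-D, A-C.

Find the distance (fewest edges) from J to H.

4

Distance 0: J.
Distance 1: B.
Distance 2: A.
Distance 3: C, D, F, I.
Distance 4: H — contains H.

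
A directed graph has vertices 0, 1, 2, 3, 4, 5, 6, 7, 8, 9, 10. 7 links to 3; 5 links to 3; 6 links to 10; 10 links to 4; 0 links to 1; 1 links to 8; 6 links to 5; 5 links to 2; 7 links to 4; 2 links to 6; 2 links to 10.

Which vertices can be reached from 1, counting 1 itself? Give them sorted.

Start at 1.
Its neighbours: 8.
Nothing further is reachable.

1, 8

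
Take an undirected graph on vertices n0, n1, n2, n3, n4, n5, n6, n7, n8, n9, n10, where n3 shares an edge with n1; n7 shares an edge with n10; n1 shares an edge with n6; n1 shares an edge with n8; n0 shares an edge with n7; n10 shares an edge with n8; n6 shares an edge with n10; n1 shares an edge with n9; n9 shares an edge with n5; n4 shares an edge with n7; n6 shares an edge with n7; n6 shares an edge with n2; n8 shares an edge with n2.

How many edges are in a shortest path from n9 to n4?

4

Distance 0: n9.
Distance 1: n1, n5.
Distance 2: n3, n6, n8.
Distance 3: n2, n7, n10.
Distance 4: n0, n4 — contains n4.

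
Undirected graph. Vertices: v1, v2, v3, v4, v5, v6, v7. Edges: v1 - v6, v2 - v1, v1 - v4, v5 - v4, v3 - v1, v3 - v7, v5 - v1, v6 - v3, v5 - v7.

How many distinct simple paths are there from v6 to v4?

v6–v1–v3–v7–v5–v4
v6–v1–v4
v6–v1–v5–v4
v6–v3–v1–v4
v6–v3–v1–v5–v4
v6–v3–v7–v5–v1–v4
v6–v3–v7–v5–v4

7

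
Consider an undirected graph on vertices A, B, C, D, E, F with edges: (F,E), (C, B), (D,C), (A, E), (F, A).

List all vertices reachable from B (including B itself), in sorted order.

B, C, D

Start at B.
Its neighbours: C.
Then their neighbours: D.
Nothing further is reachable.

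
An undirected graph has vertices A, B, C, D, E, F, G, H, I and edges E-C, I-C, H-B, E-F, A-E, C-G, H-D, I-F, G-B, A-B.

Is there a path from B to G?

Yes

Explore from B.
Distance 1: reach A, G, H.
Found G.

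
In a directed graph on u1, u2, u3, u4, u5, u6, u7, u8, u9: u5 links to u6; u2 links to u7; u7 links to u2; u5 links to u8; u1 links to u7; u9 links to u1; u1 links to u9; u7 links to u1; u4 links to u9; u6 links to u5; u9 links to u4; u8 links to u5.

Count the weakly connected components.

From u1: component {u1, u2, u4, u7, u9}.
From u3: component {u3}.
From u5: component {u5, u6, u8}.
That's 3 components.

3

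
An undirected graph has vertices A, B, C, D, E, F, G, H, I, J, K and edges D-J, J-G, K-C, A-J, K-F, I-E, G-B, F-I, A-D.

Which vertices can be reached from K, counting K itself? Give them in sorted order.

C, E, F, I, K

Start at K.
Its neighbours: C, F.
Then their neighbours: I.
Then next layer: E.
Nothing further is reachable.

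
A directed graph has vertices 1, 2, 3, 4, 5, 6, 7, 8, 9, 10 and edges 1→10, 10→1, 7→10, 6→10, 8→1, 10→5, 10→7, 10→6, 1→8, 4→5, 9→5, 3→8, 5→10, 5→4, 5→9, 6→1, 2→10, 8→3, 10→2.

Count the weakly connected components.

1

From 1: component {1, 2, 3, 4, 5, 6, 7, 8, 9, 10}.
That's 1 component.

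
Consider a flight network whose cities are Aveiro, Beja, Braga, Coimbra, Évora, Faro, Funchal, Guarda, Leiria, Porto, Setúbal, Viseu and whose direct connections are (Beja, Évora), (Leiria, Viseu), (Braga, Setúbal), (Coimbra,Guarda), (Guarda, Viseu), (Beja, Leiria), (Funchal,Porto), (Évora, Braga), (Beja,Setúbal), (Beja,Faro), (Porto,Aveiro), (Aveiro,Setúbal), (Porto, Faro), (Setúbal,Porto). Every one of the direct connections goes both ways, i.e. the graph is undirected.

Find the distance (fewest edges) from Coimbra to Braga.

6

Distance 0: Coimbra.
Distance 1: Guarda.
Distance 2: Viseu.
Distance 3: Leiria.
Distance 4: Beja.
Distance 5: Évora, Faro, Setúbal.
Distance 6: Aveiro, Braga, Porto — contains Braga.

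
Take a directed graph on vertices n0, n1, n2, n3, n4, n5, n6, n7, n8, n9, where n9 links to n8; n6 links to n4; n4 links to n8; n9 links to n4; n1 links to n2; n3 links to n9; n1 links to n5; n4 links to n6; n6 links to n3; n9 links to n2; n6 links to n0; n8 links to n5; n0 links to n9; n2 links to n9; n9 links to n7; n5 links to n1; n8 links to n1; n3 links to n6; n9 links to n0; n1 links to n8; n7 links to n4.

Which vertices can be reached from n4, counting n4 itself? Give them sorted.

Start at n4.
Its neighbours: n6, n8.
Then their neighbours: n0, n1, n3, n5.
Then next layer: n2, n9.
Then next layer: n7.
Every vertex is now reached.

n0, n1, n2, n3, n4, n5, n6, n7, n8, n9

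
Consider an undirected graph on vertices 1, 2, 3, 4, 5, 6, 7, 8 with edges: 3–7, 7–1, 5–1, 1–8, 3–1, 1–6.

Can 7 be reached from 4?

No

4 has no edges, so nothing is reachable from it.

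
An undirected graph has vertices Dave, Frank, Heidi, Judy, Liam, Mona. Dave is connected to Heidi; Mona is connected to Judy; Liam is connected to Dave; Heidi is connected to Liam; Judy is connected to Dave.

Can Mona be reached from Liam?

Yes

Explore from Liam.
Distance 1: reach Dave, Heidi.
Distance 2: reach Judy.
Distance 3: reach Mona.
Found Mona.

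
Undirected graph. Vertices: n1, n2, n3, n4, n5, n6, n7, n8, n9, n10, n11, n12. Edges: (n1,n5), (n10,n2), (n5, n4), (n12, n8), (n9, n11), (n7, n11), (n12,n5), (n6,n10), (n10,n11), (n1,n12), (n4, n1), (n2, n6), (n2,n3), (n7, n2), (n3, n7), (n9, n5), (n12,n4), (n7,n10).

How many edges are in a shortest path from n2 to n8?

6

Distance 0: n2.
Distance 1: n3, n6, n7, n10.
Distance 2: n11.
Distance 3: n9.
Distance 4: n5.
Distance 5: n1, n4, n12.
Distance 6: n8 — contains n8.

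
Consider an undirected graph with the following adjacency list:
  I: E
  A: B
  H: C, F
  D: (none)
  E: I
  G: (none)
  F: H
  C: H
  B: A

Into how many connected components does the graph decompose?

5

From A: component {A, B}.
From C: component {C, F, H}.
From D: component {D}.
From E: component {E, I}.
From G: component {G}.
That's 5 components.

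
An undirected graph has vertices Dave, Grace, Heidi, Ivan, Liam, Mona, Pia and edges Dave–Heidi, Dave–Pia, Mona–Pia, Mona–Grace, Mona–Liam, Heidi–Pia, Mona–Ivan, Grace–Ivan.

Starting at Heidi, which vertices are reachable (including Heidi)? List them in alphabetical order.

Start at Heidi.
Its neighbours: Dave, Pia.
Then their neighbours: Mona.
Then next layer: Grace, Ivan, Liam.
Every vertex is now reached.

Dave, Grace, Heidi, Ivan, Liam, Mona, Pia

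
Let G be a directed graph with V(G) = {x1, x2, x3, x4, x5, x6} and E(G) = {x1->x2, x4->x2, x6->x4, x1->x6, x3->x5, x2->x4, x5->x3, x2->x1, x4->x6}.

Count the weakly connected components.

2

From x1: component {x1, x2, x4, x6}.
From x3: component {x3, x5}.
That's 2 components.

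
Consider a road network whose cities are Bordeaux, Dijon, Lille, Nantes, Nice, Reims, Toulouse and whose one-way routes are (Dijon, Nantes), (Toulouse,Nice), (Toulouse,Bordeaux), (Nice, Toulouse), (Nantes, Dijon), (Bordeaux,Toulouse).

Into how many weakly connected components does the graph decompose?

4

From Bordeaux: component {Bordeaux, Nice, Toulouse}.
From Dijon: component {Dijon, Nantes}.
From Lille: component {Lille}.
From Reims: component {Reims}.
That's 4 components.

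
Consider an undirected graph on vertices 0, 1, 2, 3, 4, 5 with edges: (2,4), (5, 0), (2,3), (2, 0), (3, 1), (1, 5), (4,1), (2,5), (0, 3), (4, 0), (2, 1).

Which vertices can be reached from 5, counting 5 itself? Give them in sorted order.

0, 1, 2, 3, 4, 5

Start at 5.
Its neighbours: 0, 1, 2.
Then their neighbours: 3, 4.
Every vertex is now reached.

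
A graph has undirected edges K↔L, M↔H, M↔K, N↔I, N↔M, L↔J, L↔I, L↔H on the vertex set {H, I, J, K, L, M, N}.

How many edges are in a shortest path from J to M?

Distance 0: J.
Distance 1: L.
Distance 2: H, I, K.
Distance 3: M, N — contains M.

3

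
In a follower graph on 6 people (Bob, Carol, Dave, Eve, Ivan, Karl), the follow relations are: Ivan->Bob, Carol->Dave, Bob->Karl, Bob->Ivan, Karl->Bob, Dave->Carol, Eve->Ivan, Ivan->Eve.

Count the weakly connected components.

From Bob: component {Bob, Eve, Ivan, Karl}.
From Carol: component {Carol, Dave}.
That's 2 components.

2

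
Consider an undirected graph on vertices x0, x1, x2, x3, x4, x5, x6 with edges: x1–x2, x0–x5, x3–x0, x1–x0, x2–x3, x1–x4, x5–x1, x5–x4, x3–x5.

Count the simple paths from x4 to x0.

10

x4–x1–x0
x4–x1–x2–x3–x0
x4–x1–x2–x3–x5–x0
x4–x1–x5–x0
x4–x1–x5–x3–x0
x4–x5–x0
x4–x5–x1–x0
x4–x5–x1–x2–x3–x0
x4–x5–x3–x0
x4–x5–x3–x2–x1–x0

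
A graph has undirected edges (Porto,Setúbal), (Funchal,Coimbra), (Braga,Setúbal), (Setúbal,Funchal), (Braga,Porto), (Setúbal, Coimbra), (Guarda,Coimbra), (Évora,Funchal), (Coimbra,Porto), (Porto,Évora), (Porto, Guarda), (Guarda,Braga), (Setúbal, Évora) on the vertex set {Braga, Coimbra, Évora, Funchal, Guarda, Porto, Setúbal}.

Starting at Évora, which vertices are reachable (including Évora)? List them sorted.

Braga, Coimbra, Évora, Funchal, Guarda, Porto, Setúbal

Start at Évora.
Its neighbours: Funchal, Porto, Setúbal.
Then their neighbours: Braga, Coimbra, Guarda.
Every vertex is now reached.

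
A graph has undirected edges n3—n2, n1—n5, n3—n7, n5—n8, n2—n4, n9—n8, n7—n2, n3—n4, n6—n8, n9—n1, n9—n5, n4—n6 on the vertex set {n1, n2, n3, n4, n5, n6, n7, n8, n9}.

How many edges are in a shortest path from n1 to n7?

Distance 0: n1.
Distance 1: n5, n9.
Distance 2: n8.
Distance 3: n6.
Distance 4: n4.
Distance 5: n2, n3.
Distance 6: n7 — contains n7.

6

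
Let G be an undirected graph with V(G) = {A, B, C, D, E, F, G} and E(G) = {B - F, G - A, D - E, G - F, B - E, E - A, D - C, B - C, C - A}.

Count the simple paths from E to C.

5

E–A–C
E–A–G–F–B–C
E–B–C
E–B–F–G–A–C
E–D–C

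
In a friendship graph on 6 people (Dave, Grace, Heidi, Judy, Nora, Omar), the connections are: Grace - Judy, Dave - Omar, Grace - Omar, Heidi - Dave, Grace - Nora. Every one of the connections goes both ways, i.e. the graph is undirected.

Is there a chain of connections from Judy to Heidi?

Yes

Explore from Judy.
Distance 1: reach Grace.
Distance 2: reach Nora, Omar.
Distance 3: reach Dave.
Distance 4: reach Heidi.
Found Heidi.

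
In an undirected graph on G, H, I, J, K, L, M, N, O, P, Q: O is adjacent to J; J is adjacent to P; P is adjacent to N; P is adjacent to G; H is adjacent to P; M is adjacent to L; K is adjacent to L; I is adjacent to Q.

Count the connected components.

3

From G: component {G, H, J, N, O, P}.
From I: component {I, Q}.
From K: component {K, L, M}.
That's 3 components.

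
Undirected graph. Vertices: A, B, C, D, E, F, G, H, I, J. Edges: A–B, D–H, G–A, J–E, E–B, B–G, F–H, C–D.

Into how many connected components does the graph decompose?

3

From A: component {A, B, E, G, J}.
From C: component {C, D, F, H}.
From I: component {I}.
That's 3 components.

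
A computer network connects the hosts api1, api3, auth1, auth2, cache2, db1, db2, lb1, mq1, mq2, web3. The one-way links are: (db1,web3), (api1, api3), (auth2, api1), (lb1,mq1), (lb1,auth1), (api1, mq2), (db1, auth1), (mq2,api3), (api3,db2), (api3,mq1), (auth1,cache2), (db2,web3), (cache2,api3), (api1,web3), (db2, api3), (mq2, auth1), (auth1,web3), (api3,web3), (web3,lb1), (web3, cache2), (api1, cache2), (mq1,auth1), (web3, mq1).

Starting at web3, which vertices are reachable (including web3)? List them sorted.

Start at web3.
Its neighbours: cache2, lb1, mq1.
Then their neighbours: api3, auth1.
Then next layer: db2.
Nothing further is reachable.

api3, auth1, cache2, db2, lb1, mq1, web3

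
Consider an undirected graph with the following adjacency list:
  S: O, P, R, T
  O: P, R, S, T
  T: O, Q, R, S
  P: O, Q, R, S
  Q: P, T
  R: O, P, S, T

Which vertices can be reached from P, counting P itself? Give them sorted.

O, P, Q, R, S, T

Start at P.
Its neighbours: O, Q, R, S.
Then their neighbours: T.
Every vertex is now reached.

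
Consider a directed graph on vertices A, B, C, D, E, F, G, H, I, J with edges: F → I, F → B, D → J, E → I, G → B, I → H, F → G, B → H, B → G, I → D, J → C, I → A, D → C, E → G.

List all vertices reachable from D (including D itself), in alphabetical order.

Start at D.
Its neighbours: C, J.
Nothing further is reachable.

C, D, J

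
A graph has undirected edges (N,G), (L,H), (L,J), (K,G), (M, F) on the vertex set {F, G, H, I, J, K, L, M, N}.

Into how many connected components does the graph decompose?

4

From F: component {F, M}.
From G: component {G, K, N}.
From H: component {H, J, L}.
From I: component {I}.
That's 4 components.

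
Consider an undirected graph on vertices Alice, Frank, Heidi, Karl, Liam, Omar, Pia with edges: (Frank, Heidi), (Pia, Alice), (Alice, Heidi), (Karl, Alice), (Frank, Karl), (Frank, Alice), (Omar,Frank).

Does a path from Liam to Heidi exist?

No

Liam has no edges, so nothing is reachable from it.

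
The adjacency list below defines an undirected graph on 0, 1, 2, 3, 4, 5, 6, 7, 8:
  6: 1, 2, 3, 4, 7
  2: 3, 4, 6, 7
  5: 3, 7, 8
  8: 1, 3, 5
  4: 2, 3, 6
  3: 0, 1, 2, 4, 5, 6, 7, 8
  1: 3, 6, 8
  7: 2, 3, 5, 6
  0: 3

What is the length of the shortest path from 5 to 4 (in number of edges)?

Distance 0: 5.
Distance 1: 3, 7, 8.
Distance 2: 0, 1, 2, 4, 6 — contains 4.

2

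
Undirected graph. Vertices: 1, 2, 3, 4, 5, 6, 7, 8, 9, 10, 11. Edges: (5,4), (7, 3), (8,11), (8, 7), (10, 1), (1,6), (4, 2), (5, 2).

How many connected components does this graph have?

4

From 1: component {1, 6, 10}.
From 2: component {2, 4, 5}.
From 3: component {3, 7, 8, 11}.
From 9: component {9}.
That's 4 components.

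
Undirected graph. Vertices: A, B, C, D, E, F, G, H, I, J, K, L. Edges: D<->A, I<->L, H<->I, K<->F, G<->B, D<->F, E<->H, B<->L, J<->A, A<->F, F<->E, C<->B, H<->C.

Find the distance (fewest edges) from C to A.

4

Distance 0: C.
Distance 1: B, H.
Distance 2: E, G, I, L.
Distance 3: F.
Distance 4: A, D, K — contains A.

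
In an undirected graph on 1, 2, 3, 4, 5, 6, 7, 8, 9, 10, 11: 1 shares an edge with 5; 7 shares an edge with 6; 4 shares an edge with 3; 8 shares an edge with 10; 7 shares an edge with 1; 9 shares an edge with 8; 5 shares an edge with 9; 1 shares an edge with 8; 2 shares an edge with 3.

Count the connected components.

From 1: component {1, 5, 6, 7, 8, 9, 10}.
From 2: component {2, 3, 4}.
From 11: component {11}.
That's 3 components.

3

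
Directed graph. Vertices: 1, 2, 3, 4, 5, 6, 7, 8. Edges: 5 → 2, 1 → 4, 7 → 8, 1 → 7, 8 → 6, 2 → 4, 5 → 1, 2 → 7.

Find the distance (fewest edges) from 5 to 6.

Distance 0: 5.
Distance 1: 1, 2.
Distance 2: 4, 7.
Distance 3: 8.
Distance 4: 6 — contains 6.

4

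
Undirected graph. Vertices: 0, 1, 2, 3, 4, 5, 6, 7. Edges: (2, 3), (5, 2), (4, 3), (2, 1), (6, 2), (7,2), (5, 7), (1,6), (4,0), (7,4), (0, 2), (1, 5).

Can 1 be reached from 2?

Explore from 2.
Distance 1: reach 0, 1, 3, 5, 6, 7.
Found 1.

Yes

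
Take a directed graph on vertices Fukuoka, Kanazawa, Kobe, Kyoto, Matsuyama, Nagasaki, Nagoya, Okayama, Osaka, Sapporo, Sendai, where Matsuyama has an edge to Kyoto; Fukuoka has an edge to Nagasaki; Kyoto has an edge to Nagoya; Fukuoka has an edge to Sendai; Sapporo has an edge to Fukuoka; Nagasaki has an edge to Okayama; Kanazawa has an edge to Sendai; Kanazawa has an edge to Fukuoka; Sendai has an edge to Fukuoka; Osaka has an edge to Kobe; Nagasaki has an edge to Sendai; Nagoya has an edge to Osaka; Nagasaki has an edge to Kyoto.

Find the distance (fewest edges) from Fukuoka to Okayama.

2

Distance 0: Fukuoka.
Distance 1: Nagasaki, Sendai.
Distance 2: Kyoto, Okayama — contains Okayama.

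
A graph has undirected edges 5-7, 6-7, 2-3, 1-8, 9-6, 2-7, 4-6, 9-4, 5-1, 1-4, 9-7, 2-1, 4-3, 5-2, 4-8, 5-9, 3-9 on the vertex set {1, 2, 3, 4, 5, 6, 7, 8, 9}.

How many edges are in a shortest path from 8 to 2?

Distance 0: 8.
Distance 1: 1, 4.
Distance 2: 2, 3, 5, 6, 9 — contains 2.

2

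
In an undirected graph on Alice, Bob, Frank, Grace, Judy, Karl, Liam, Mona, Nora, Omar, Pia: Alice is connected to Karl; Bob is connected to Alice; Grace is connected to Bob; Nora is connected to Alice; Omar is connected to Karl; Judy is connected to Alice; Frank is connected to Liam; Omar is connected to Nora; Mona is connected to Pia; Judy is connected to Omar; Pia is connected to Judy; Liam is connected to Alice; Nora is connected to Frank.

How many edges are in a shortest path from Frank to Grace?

Distance 0: Frank.
Distance 1: Liam, Nora.
Distance 2: Alice, Omar.
Distance 3: Bob, Judy, Karl.
Distance 4: Grace, Pia — contains Grace.

4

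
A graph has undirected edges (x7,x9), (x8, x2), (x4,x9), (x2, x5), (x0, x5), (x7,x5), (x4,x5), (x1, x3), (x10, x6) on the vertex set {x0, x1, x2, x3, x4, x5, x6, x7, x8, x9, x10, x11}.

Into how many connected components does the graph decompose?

From x0: component {x0, x2, x4, x5, x7, x8, x9}.
From x1: component {x1, x3}.
From x6: component {x6, x10}.
From x11: component {x11}.
That's 4 components.

4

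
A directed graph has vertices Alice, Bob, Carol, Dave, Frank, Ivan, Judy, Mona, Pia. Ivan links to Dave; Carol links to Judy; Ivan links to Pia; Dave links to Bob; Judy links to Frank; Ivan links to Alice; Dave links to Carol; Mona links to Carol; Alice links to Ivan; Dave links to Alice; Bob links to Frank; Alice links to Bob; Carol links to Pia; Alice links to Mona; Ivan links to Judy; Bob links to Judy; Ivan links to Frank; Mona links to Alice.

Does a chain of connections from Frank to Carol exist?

No

Frank has no outgoing edges, so nothing is reachable from it.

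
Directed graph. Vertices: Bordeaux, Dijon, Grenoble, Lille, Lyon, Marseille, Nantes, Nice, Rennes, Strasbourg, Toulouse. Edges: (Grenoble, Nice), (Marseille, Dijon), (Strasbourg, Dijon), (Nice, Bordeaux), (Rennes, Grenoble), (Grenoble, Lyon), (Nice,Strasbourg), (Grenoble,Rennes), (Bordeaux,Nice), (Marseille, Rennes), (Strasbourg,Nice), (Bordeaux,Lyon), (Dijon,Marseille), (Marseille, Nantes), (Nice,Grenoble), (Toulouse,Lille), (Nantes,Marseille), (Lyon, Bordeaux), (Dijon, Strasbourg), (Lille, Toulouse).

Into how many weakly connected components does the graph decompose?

From Bordeaux: component {Bordeaux, Dijon, Grenoble, Lyon, Marseille, Nantes, Nice, Rennes, Strasbourg}.
From Lille: component {Lille, Toulouse}.
That's 2 components.

2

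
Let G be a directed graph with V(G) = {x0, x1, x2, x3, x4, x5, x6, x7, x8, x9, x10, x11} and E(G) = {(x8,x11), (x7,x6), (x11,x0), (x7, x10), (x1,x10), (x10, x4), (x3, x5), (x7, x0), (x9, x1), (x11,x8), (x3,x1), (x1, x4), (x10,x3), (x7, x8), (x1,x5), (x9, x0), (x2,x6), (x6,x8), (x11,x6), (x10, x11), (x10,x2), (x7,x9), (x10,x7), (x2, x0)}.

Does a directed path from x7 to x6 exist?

Yes

Explore from x7.
Distance 1: reach x0, x6, x8, x9, x10.
Found x6.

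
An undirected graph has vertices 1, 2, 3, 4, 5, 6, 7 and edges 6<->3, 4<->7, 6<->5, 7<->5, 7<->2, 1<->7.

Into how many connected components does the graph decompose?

1

From 1: component {1, 2, 3, 4, 5, 6, 7}.
That's 1 component.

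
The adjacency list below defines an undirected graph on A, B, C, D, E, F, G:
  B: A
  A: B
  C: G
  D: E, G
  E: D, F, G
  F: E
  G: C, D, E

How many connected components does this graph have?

2

From A: component {A, B}.
From C: component {C, D, E, F, G}.
That's 2 components.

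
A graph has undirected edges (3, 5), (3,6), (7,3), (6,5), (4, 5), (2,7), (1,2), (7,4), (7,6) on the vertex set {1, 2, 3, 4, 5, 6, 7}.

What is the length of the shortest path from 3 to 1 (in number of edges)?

3

Distance 0: 3.
Distance 1: 5, 6, 7.
Distance 2: 2, 4.
Distance 3: 1 — contains 1.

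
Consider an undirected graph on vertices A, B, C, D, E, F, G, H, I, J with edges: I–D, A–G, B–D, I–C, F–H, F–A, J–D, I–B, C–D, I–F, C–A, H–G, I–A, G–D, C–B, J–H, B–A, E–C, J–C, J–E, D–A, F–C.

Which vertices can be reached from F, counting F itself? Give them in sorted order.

Start at F.
Its neighbours: A, C, H, I.
Then their neighbours: B, D, E, G, J.
Every vertex is now reached.

A, B, C, D, E, F, G, H, I, J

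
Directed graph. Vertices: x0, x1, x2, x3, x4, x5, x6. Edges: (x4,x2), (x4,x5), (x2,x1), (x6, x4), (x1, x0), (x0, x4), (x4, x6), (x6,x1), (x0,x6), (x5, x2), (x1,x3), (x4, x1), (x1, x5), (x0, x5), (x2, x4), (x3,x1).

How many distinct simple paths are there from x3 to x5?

4

x3→x1→x0→x4→x5
x3→x1→x0→x5
x3→x1→x0→x6→x4→x5
x3→x1→x5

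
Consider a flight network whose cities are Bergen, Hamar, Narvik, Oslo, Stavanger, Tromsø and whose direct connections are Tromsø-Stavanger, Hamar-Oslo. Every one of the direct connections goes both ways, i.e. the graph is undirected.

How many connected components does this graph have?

4

From Bergen: component {Bergen}.
From Hamar: component {Hamar, Oslo}.
From Narvik: component {Narvik}.
From Stavanger: component {Stavanger, Tromsø}.
That's 4 components.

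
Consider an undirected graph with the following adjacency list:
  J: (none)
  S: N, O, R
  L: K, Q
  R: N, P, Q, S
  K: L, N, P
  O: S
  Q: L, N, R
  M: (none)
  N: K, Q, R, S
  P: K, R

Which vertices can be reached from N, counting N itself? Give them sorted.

K, L, N, O, P, Q, R, S

Start at N.
Its neighbours: K, Q, R, S.
Then their neighbours: L, O, P.
Nothing further is reachable.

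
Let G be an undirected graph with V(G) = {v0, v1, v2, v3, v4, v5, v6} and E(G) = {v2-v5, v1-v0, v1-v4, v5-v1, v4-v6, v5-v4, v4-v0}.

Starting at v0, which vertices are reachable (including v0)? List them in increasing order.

Start at v0.
Its neighbours: v1, v4.
Then their neighbours: v5, v6.
Then next layer: v2.
Nothing further is reachable.

v0, v1, v2, v4, v5, v6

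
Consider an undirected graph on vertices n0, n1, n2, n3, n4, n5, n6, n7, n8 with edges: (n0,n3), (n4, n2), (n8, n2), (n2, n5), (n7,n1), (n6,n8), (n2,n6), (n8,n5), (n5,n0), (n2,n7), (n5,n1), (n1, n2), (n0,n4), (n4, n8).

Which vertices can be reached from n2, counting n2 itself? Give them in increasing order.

Start at n2.
Its neighbours: n1, n4, n5, n6, n7, n8.
Then their neighbours: n0.
Then next layer: n3.
Every vertex is now reached.

n0, n1, n2, n3, n4, n5, n6, n7, n8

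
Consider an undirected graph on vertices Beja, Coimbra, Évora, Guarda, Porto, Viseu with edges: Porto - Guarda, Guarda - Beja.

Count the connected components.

4

From Beja: component {Beja, Guarda, Porto}.
From Coimbra: component {Coimbra}.
From Évora: component {Évora}.
From Viseu: component {Viseu}.
That's 4 components.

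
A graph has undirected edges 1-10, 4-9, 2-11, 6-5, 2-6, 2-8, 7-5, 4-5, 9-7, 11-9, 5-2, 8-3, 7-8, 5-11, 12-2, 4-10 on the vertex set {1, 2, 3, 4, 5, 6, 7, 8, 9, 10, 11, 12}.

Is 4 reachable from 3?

Explore from 3.
Distance 1: reach 8.
Distance 2: reach 2, 7.
Distance 3: reach 5, 6, 9, 11, 12.
Distance 4: reach 4.
Found 4.

Yes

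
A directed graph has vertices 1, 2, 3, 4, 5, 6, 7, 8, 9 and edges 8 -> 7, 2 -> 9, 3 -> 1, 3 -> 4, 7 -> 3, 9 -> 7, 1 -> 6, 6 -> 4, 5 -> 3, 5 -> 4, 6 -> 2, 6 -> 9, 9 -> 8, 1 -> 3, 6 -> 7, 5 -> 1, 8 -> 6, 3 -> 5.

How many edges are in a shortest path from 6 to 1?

Distance 0: 6.
Distance 1: 2, 4, 7, 9.
Distance 2: 3, 8.
Distance 3: 1, 5 — contains 1.

3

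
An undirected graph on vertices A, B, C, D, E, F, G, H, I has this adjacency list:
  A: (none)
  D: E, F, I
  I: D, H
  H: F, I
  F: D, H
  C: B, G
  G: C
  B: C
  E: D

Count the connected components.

3

From A: component {A}.
From B: component {B, C, G}.
From D: component {D, E, F, H, I}.
That's 3 components.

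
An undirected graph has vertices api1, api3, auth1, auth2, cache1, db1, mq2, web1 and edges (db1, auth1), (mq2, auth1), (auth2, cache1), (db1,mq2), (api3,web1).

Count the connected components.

4

From api1: component {api1}.
From api3: component {api3, web1}.
From auth1: component {auth1, db1, mq2}.
From auth2: component {auth2, cache1}.
That's 4 components.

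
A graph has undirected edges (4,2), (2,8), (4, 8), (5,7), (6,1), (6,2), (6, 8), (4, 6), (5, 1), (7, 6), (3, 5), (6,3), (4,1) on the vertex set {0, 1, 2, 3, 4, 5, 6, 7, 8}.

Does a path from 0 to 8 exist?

0 has no edges, so nothing is reachable from it.

No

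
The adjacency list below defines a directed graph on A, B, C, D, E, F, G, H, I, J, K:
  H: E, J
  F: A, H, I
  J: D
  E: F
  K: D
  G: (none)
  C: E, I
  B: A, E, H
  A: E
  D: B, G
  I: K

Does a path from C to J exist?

Explore from C.
Distance 1: reach E, I.
Distance 2: reach F, K.
Distance 3: reach A, D, H.
Distance 4: reach B, G, J.
Found J.

Yes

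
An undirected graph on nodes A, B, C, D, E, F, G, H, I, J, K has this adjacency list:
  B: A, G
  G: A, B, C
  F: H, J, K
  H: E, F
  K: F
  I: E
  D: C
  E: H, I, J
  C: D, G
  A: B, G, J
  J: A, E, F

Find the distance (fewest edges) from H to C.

Distance 0: H.
Distance 1: E, F.
Distance 2: I, J, K.
Distance 3: A.
Distance 4: B, G.
Distance 5: C — contains C.

5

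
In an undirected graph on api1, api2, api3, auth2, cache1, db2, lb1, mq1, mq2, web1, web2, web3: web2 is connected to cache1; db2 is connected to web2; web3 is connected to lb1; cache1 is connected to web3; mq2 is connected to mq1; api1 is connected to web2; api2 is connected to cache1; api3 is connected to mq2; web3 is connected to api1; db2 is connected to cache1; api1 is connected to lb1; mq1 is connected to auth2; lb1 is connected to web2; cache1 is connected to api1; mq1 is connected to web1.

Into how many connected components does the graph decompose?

2

From api1: component {api1, api2, cache1, db2, lb1, web2, web3}.
From api3: component {api3, auth2, mq1, mq2, web1}.
That's 2 components.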